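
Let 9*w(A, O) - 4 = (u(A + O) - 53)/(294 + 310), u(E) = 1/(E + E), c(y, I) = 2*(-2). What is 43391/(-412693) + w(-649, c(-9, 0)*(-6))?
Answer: 308049897019/934749645000 ≈ 0.32955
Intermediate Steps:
c(y, I) = -4
u(E) = 1/(2*E)
w(A, O) = 2363/5436 + 1/(10872*(A + O)) (w(A, O) = 4/9 + ((1/(2*(A + O)) - 53)/(294 + 310))/9 = 4/9 + ((-53 + 1/(2*(A + O)))/604)/9 = 4/9 + ((-53 + 1/(2*(A + O)))*(1/604))/9 = 4/9 + (-53/604 + 1/(1208*(A + O)))/9 = 4/9 + (-53/5436 + 1/(10872*(A + O))) = 2363/5436 + 1/(10872*(A + O)))
43391/(-412693) + w(-649, c(-9, 0)*(-6)) = 43391/(-412693) + (1 + 4726*(-649) + 4726*(-4*(-6)))/(10872*(-649 - 4*(-6))) = 43391*(-1/412693) + (1 - 3067174 + 4726*24)/(10872*(-649 + 24)) = -43391/412693 + (1/10872)*(1 - 3067174 + 113424)/(-625) = -43391/412693 + (1/10872)*(-1/625)*(-2953749) = -43391/412693 + 984583/2265000 = 308049897019/934749645000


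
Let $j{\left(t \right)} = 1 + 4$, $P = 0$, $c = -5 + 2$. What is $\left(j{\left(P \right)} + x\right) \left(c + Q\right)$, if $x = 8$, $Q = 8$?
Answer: $65$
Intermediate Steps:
$c = -3$
$j{\left(t \right)} = 5$
$\left(j{\left(P \right)} + x\right) \left(c + Q\right) = \left(5 + 8\right) \left(-3 + 8\right) = 13 \cdot 5 = 65$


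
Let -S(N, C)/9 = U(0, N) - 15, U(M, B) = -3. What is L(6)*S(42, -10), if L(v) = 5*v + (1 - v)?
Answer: 4050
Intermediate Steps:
L(v) = 1 + 4*v
S(N, C) = 162 (S(N, C) = -9*(-3 - 15) = -9*(-18) = 162)
L(6)*S(42, -10) = (1 + 4*6)*162 = (1 + 24)*162 = 25*162 = 4050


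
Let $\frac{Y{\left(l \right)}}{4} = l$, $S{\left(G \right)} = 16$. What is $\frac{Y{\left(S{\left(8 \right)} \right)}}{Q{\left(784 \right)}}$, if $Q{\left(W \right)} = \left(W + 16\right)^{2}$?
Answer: $\frac{1}{10000} \approx 0.0001$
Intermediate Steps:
$Q{\left(W \right)} = \left(16 + W\right)^{2}$
$Y{\left(l \right)} = 4 l$
$\frac{Y{\left(S{\left(8 \right)} \right)}}{Q{\left(784 \right)}} = \frac{4 \cdot 16}{\left(16 + 784\right)^{2}} = \frac{64}{800^{2}} = \frac{64}{640000} = 64 \cdot \frac{1}{640000} = \frac{1}{10000}$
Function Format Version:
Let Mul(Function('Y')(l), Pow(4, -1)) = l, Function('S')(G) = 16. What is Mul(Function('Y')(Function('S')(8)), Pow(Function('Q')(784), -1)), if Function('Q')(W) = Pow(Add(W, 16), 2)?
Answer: Rational(1, 10000) ≈ 0.00010000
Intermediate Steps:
Function('Q')(W) = Pow(Add(16, W), 2)
Function('Y')(l) = Mul(4, l)
Mul(Function('Y')(Function('S')(8)), Pow(Function('Q')(784), -1)) = Mul(Mul(4, 16), Pow(Pow(Add(16, 784), 2), -1)) = Mul(64, Pow(Pow(800, 2), -1)) = Mul(64, Pow(640000, -1)) = Mul(64, Rational(1, 640000)) = Rational(1, 10000)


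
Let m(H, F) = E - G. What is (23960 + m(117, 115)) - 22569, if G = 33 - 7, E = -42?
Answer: 1323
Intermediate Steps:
G = 26
m(H, F) = -68 (m(H, F) = -42 - 1*26 = -42 - 26 = -68)
(23960 + m(117, 115)) - 22569 = (23960 - 68) - 22569 = 23892 - 22569 = 1323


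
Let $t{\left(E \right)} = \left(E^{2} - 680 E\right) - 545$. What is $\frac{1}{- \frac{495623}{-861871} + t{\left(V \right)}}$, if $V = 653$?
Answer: $- \frac{861871}{15664871673} \approx -5.5019 \cdot 10^{-5}$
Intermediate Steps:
$t{\left(E \right)} = -545 + E^{2} - 680 E$
$\frac{1}{- \frac{495623}{-861871} + t{\left(V \right)}} = \frac{1}{- \frac{495623}{-861871} - \left(444585 - 426409\right)} = \frac{1}{\left(-495623\right) \left(- \frac{1}{861871}\right) - 18176} = \frac{1}{\frac{495623}{861871} - 18176} = \frac{1}{- \frac{15664871673}{861871}} = - \frac{861871}{15664871673}$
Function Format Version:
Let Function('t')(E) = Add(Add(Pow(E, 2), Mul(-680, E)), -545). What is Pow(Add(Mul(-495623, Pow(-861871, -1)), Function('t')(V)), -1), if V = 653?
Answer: Rational(-861871, 15664871673) ≈ -5.5019e-5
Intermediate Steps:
Function('t')(E) = Add(-545, Pow(E, 2), Mul(-680, E))
Pow(Add(Mul(-495623, Pow(-861871, -1)), Function('t')(V)), -1) = Pow(Add(Mul(-495623, Pow(-861871, -1)), Add(-545, Pow(653, 2), Mul(-680, 653))), -1) = Pow(Add(Mul(-495623, Rational(-1, 861871)), Add(-545, 426409, -444040)), -1) = Pow(Add(Rational(495623, 861871), -18176), -1) = Pow(Rational(-15664871673, 861871), -1) = Rational(-861871, 15664871673)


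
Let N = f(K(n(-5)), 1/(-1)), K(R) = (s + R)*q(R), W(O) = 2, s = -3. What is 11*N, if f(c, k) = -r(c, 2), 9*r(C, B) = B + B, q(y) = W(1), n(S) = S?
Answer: -44/9 ≈ -4.8889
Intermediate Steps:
q(y) = 2
r(C, B) = 2*B/9 (r(C, B) = (B + B)/9 = (2*B)/9 = 2*B/9)
K(R) = -6 + 2*R (K(R) = (-3 + R)*2 = -6 + 2*R)
f(c, k) = -4/9 (f(c, k) = -2*2/9 = -1*4/9 = -4/9)
N = -4/9 ≈ -0.44444
11*N = 11*(-4/9) = -44/9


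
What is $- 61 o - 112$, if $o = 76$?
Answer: $-4748$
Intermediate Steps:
$- 61 o - 112 = \left(-61\right) 76 - 112 = -4636 - 112 = -4748$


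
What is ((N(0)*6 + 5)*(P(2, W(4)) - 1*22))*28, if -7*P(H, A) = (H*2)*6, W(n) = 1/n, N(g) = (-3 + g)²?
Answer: -42008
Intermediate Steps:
W(n) = 1/n
P(H, A) = -12*H/7 (P(H, A) = -H*2*6/7 = -2*H*6/7 = -12*H/7)
((N(0)*6 + 5)*(P(2, W(4)) - 1*22))*28 = (((-3 + 0)²*6 + 5)*(-12/7*2 - 1*22))*28 = (((-3)²*6 + 5)*(-24/7 - 22))*28 = ((9*6 + 5)*(-178/7))*28 = ((54 + 5)*(-178/7))*28 = (59*(-178/7))*28 = -10502/7*28 = -42008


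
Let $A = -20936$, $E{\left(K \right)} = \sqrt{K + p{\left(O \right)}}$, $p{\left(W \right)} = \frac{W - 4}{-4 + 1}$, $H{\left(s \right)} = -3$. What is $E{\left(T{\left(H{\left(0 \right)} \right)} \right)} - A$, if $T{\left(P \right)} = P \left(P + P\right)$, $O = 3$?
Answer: $20936 + \frac{\sqrt{165}}{3} \approx 20940.0$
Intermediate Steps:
$p{\left(W \right)} = \frac{4}{3} - \frac{W}{3}$ ($p{\left(W \right)} = \frac{-4 + W}{-3} = \left(-4 + W\right) \left(- \frac{1}{3}\right) = \frac{4}{3} - \frac{W}{3}$)
$T{\left(P \right)} = 2 P^{2}$ ($T{\left(P \right)} = P 2 P = 2 P^{2}$)
$E{\left(K \right)} = \sqrt{\frac{1}{3} + K}$ ($E{\left(K \right)} = \sqrt{K + \left(\frac{4}{3} - 1\right)} = \sqrt{K + \frac{1}{3}} = \sqrt{\frac{1}{3} + K}$)
$E{\left(T{\left(H{\left(0 \right)} \right)} \right)} - A = \frac{\sqrt{3 + 9 \cdot 2 \left(-3\right)^{2}}}{3} - -20936 = \frac{\sqrt{3 + 9 \cdot 2 \cdot 9}}{3} + 20936 = \frac{\sqrt{3 + 9 \cdot 18}}{3} + 20936 = \frac{\sqrt{3 + 162}}{3} + 20936 = \frac{\sqrt{165}}{3} + 20936 = 20936 + \frac{\sqrt{165}}{3}$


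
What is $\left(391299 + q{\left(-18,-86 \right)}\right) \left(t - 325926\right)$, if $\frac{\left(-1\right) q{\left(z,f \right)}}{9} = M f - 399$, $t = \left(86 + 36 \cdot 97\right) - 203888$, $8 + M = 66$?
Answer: $-231429120552$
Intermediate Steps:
$M = 58$ ($M = -8 + 66 = 58$)
$t = -200310$ ($t = \left(86 + 3492\right) - 203888 = 3578 - 203888 = -200310$)
$q{\left(z,f \right)} = 3591 - 522 f$ ($q{\left(z,f \right)} = - 9 \left(58 f - 399\right) = - 9 \left(-399 + 58 f\right) = 3591 - 522 f$)
$\left(391299 + q{\left(-18,-86 \right)}\right) \left(t - 325926\right) = \left(391299 + \left(3591 - -44892\right)\right) \left(-200310 - 325926\right) = \left(391299 + \left(3591 + 44892\right)\right) \left(-200310 - 325926\right) = \left(391299 + 48483\right) \left(-200310 - 325926\right) = 439782 \left(-526236\right) = -231429120552$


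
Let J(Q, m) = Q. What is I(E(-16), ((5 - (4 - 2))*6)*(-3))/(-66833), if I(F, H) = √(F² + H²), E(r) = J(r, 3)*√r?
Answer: -2*I*√295/66833 ≈ -0.00051398*I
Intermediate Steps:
E(r) = r^(3/2) (E(r) = r*√r = r^(3/2))
I(E(-16), ((5 - (4 - 2))*6)*(-3))/(-66833) = √(((-16)^(3/2))² + (((5 - (4 - 2))*6)*(-3))²)/(-66833) = √((-64*I)² + (((5 - 1*2)*6)*(-3))²)*(-1/66833) = √(-4096 + (((5 - 2)*6)*(-3))²)*(-1/66833) = √(-4096 + ((3*6)*(-3))²)*(-1/66833) = √(-4096 + (18*(-3))²)*(-1/66833) = √(-4096 + (-54)²)*(-1/66833) = √(-4096 + 2916)*(-1/66833) = √(-1180)*(-1/66833) = (2*I*√295)*(-1/66833) = -2*I*√295/66833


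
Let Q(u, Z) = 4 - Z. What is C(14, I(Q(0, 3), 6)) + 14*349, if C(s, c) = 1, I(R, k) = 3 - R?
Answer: 4887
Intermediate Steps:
C(14, I(Q(0, 3), 6)) + 14*349 = 1 + 14*349 = 1 + 4886 = 4887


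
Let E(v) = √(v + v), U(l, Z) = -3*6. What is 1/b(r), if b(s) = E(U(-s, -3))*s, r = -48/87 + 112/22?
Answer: -319*I/8688 ≈ -0.036717*I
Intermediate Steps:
U(l, Z) = -18
E(v) = √2*√v (E(v) = √(2*v) = √2*√v)
r = 1448/319 (r = -48*1/87 + 112*(1/22) = -16/29 + 56/11 = 1448/319 ≈ 4.5392)
b(s) = 6*I*s (b(s) = (√2*√(-18))*s = (√2*(3*I*√2))*s = (6*I)*s = 6*I*s)
1/b(r) = 1/(6*I*(1448/319)) = 1/(8688*I/319) = -319*I/8688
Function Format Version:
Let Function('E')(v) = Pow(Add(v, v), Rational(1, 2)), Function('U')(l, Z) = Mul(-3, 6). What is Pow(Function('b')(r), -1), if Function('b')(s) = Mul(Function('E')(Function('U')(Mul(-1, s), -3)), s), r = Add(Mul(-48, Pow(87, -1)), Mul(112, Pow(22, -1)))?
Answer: Mul(Rational(-319, 8688), I) ≈ Mul(-0.036717, I)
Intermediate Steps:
Function('U')(l, Z) = -18
Function('E')(v) = Mul(Pow(2, Rational(1, 2)), Pow(v, Rational(1, 2))) (Function('E')(v) = Pow(Mul(2, v), Rational(1, 2)) = Mul(Pow(2, Rational(1, 2)), Pow(v, Rational(1, 2))))
r = Rational(1448, 319) (r = Add(Mul(-48, Rational(1, 87)), Mul(112, Rational(1, 22))) = Add(Rational(-16, 29), Rational(56, 11)) = Rational(1448, 319) ≈ 4.5392)
Function('b')(s) = Mul(6, I, s) (Function('b')(s) = Mul(Mul(Pow(2, Rational(1, 2)), Pow(-18, Rational(1, 2))), s) = Mul(Mul(Pow(2, Rational(1, 2)), Mul(3, I, Pow(2, Rational(1, 2)))), s) = Mul(Mul(6, I), s) = Mul(6, I, s))
Pow(Function('b')(r), -1) = Pow(Mul(6, I, Rational(1448, 319)), -1) = Pow(Mul(Rational(8688, 319), I), -1) = Mul(Rational(-319, 8688), I)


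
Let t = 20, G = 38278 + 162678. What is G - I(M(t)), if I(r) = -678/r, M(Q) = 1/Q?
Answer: 214516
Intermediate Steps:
G = 200956
G - I(M(t)) = 200956 - (-678)/(1/20) = 200956 - (-678)/1/20 = 200956 - (-678)*20 = 200956 - 1*(-13560) = 200956 + 13560 = 214516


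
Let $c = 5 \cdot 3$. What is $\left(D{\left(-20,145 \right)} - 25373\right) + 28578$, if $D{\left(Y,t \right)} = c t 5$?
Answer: $14080$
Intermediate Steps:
$c = 15$
$D{\left(Y,t \right)} = 75 t$ ($D{\left(Y,t \right)} = 15 t 5 = 15 \cdot 5 t = 75 t$)
$\left(D{\left(-20,145 \right)} - 25373\right) + 28578 = \left(75 \cdot 145 - 25373\right) + 28578 = \left(10875 - 25373\right) + 28578 = -14498 + 28578 = 14080$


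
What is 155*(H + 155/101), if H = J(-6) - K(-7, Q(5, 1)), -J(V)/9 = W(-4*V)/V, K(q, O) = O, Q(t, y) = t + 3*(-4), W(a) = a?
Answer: 697190/101 ≈ 6902.9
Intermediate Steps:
Q(t, y) = -12 + t (Q(t, y) = t - 12 = -12 + t)
J(V) = 36 (J(V) = -9*(-4*V)/V = -9*(-4) = 36)
H = 43 (H = 36 - (-12 + 5) = 36 - 1*(-7) = 36 + 7 = 43)
155*(H + 155/101) = 155*(43 + 155/101) = 155*(4498/101) = 697190/101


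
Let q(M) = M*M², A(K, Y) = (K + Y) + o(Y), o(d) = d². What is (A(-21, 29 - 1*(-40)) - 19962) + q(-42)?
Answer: -89241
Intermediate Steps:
A(K, Y) = K + Y + Y² (A(K, Y) = (K + Y) + Y² = K + Y + Y²)
q(M) = M³
(A(-21, 29 - 1*(-40)) - 19962) + q(-42) = ((-21 + (29 - 1*(-40)) + (29 - 1*(-40))²) - 19962) + (-42)³ = ((-21 + (29 + 40) + (29 + 40)²) - 19962) - 74088 = ((-21 + 69 + 69²) - 19962) - 74088 = ((-21 + 69 + 4761) - 19962) - 74088 = (4809 - 19962) - 74088 = -15153 - 74088 = -89241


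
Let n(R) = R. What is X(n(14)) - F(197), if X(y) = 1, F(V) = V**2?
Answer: -38808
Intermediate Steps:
X(n(14)) - F(197) = 1 - 1*197**2 = 1 - 1*38809 = 1 - 38809 = -38808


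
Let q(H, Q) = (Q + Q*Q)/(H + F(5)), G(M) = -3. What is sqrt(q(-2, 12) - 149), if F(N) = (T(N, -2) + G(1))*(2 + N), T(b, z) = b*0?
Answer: I*sqrt(82409)/23 ≈ 12.481*I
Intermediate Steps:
T(b, z) = 0
F(N) = -6 - 3*N (F(N) = (0 - 3)*(2 + N) = -3*(2 + N) = -6 - 3*N)
q(H, Q) = (Q + Q**2)/(-21 + H) (q(H, Q) = (Q + Q*Q)/(H + (-6 - 3*5)) = (Q + Q**2)/(H + (-6 - 15)) = (Q + Q**2)/(H - 21) = (Q + Q**2)/(-21 + H))
sqrt(q(-2, 12) - 149) = sqrt(12*(1 + 12)/(-21 - 2) - 149) = sqrt(12*13/(-23) - 149) = sqrt(12*(-1/23)*13 - 149) = sqrt(-156/23 - 149) = sqrt(-3583/23) = I*sqrt(82409)/23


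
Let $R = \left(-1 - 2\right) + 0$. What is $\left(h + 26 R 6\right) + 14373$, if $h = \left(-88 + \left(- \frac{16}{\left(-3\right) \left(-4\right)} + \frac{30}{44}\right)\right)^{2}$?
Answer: $\frac{94804381}{4356} \approx 21764.0$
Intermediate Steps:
$R = -3$ ($R = -3 + 0 = -3$)
$h = \frac{34234201}{4356}$ ($h = \left(-88 + \left(- \frac{16}{12} + 30 \cdot \frac{1}{44}\right)\right)^{2} = \left(-88 + \left(\left(-16\right) \frac{1}{12} + \frac{15}{22}\right)\right)^{2} = \left(-88 + \left(- \frac{4}{3} + \frac{15}{22}\right)\right)^{2} = \left(-88 - \frac{43}{66}\right)^{2} = \left(- \frac{5851}{66}\right)^{2} = \frac{34234201}{4356} \approx 7859.1$)
$\left(h + 26 R 6\right) + 14373 = \left(\frac{34234201}{4356} + 26 \left(-3\right) 6\right) + 14373 = \left(\frac{34234201}{4356} - 468\right) + 14373 = \frac{32195593}{4356} + 14373 = \frac{94804381}{4356}$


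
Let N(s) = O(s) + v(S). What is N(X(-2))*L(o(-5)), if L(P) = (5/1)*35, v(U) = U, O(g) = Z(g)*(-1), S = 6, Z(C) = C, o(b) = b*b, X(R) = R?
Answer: 1400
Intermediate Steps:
o(b) = b²
O(g) = -g (O(g) = g*(-1) = -g)
L(P) = 175 (L(P) = (5*1)*35 = 5*35 = 175)
N(s) = 6 - s (N(s) = -s + 6 = 6 - s)
N(X(-2))*L(o(-5)) = (6 - 1*(-2))*175 = (6 + 2)*175 = 8*175 = 1400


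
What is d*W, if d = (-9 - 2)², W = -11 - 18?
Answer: -3509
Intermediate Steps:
W = -29
d = 121 (d = (-11)² = 121)
d*W = 121*(-29) = -3509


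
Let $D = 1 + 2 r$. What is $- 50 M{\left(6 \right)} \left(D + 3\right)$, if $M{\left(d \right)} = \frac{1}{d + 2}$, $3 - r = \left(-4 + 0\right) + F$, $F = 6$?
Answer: $- \frac{75}{2} \approx -37.5$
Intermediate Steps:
$r = 1$ ($r = 3 - \left(\left(-4 + 0\right) + 6\right) = 3 - \left(-4 + 6\right) = 3 - 2 = 1$)
$D = 3$ ($D = 1 + 2 \cdot 1 = 1 + 2 = 3$)
$M{\left(d \right)} = \frac{1}{2 + d}$
$- 50 M{\left(6 \right)} \left(D + 3\right) = - 50 \frac{3 + 3}{2 + 6} = - 50 \cdot \frac{1}{8} \cdot 6 = \left(-50\right) \frac{3}{4} = - \frac{75}{2}$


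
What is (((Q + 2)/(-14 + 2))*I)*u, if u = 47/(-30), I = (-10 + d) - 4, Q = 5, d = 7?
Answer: -2303/360 ≈ -6.3972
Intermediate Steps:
I = -7 (I = (-10 + 7) - 4 = -3 - 4 = -7)
u = -47/30 (u = 47*(-1/30) = -47/30 ≈ -1.5667)
(((Q + 2)/(-14 + 2))*I)*u = (((5 + 2)/(-14 + 2))*(-7))*(-47/30) = ((7/(-12))*(-7))*(-47/30) = ((7*(-1/12))*(-7))*(-47/30) = -7/12*(-7)*(-47/30) = (49/12)*(-47/30) = -2303/360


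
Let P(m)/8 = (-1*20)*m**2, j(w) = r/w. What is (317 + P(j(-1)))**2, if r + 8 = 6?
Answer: 104329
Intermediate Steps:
r = -2 (r = -8 + 6 = -2)
j(w) = -2/w
P(m) = -160*m**2 (P(m) = 8*((-1*20)*m**2) = 8*(-20*m**2) = -160*m**2)
(317 + P(j(-1)))**2 = (317 - 160*(-2/(-1))**2)**2 = (317 - 160*(-2*(-1))**2)**2 = (317 - 160*2**2)**2 = (317 - 160*4)**2 = (317 - 640)**2 = (-323)**2 = 104329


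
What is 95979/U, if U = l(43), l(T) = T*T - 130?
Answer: 31993/573 ≈ 55.834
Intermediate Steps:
l(T) = -130 + T² (l(T) = T² - 130 = -130 + T²)
U = 1719 (U = -130 + 43² = -130 + 1849 = 1719)
95979/U = 95979/1719 = 95979*(1/1719) = 31993/573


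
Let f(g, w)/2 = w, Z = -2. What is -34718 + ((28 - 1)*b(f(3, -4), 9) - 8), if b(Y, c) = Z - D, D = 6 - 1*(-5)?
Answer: -35077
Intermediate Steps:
D = 11 (D = 6 + 5 = 11)
f(g, w) = 2*w
b(Y, c) = -13 (b(Y, c) = -2 - 1*11 = -2 - 11 = -13)
-34718 + ((28 - 1)*b(f(3, -4), 9) - 8) = -34718 + ((28 - 1)*(-13) - 8) = -34718 + (27*(-13) - 8) = -34718 + (-351 - 8) = -34718 - 359 = -35077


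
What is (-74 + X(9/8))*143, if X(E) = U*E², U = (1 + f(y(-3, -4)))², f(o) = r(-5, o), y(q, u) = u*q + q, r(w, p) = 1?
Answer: -157729/16 ≈ -9858.1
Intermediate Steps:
y(q, u) = q + q*u (y(q, u) = q*u + q = q + q*u)
f(o) = 1
U = 4 (U = (1 + 1)² = 2² = 4)
X(E) = 4*E²
(-74 + X(9/8))*143 = (-74 + 4*(9/8)²)*143 = (-74 + 4*(81/64))*143 = (-74 + 81/16)*143 = -1103/16*143 = -157729/16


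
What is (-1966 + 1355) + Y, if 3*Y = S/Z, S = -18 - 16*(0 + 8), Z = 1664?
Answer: -1525129/2496 ≈ -611.03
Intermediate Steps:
S = -146 (S = -18 - 16*8 = -18 - 128 = -146)
Y = -73/2496 (Y = (-146/1664)/3 = (-146*1/1664)/3 = (⅓)*(-73/832) = -73/2496 ≈ -0.029247)
(-1966 + 1355) + Y = (-1966 + 1355) - 73/2496 = -611 - 73/2496 = -1525129/2496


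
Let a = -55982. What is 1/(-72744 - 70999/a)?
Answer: -55982/4072283609 ≈ -1.3747e-5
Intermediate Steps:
1/(-72744 - 70999/a) = 1/(-72744 - 70999/(-55982)) = 1/(-72744 - 70999*(-1/55982)) = 1/(-72744 + 70999/55982) = 1/(-4072283609/55982) = -55982/4072283609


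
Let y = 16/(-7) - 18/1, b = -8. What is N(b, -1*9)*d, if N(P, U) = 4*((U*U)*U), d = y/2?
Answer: 207036/7 ≈ 29577.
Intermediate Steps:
y = -142/7 (y = 16*(-1/7) - 18*1 = -16/7 - 18 = -142/7 ≈ -20.286)
d = -71/7 (d = -142/7/2 = -142/7*1/2 = -71/7 ≈ -10.143)
N(P, U) = 4*U**3 (N(P, U) = 4*(U**2*U) = 4*U**3)
N(b, -1*9)*d = (4*(-1*9)**3)*(-71/7) = (4*(-9)**3)*(-71/7) = (4*(-729))*(-71/7) = -2916*(-71/7) = 207036/7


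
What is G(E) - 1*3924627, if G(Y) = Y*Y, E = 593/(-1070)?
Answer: -4493305100651/1144900 ≈ -3.9246e+6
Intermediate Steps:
E = -593/1070 (E = 593*(-1/1070) = -593/1070 ≈ -0.55421)
G(Y) = Y²
G(E) - 1*3924627 = (-593/1070)² - 1*3924627 = 351649/1144900 - 3924627 = -4493305100651/1144900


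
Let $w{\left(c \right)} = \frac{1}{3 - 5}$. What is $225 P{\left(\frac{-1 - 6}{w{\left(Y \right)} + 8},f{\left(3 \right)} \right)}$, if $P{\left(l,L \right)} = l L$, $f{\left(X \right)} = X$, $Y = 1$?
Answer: $-630$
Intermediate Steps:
$w{\left(c \right)} = - \frac{1}{2}$ ($w{\left(c \right)} = \frac{1}{-2} = - \frac{1}{2}$)
$P{\left(l,L \right)} = L l$
$225 P{\left(\frac{-1 - 6}{w{\left(Y \right)} + 8},f{\left(3 \right)} \right)} = 225 \cdot 3 \frac{-1 - 6}{- \frac{1}{2} + 8} = 225 \cdot 3 \left(- \frac{7}{\frac{15}{2}}\right) = 225 \cdot 3 \left(\left(-7\right) \frac{2}{15}\right) = 225 \cdot 3 \left(- \frac{14}{15}\right) = 225 \left(- \frac{14}{5}\right) = -630$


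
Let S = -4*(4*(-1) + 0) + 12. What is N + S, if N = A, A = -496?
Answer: -468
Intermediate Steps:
N = -496
S = 28 (S = -4*(-4 + 0) + 12 = -4*(-4) + 12 = 16 + 12 = 28)
N + S = -496 + 28 = -468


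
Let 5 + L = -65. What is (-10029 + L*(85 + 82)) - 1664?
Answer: -23383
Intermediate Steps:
L = -70 (L = -5 - 65 = -70)
(-10029 + L*(85 + 82)) - 1664 = (-10029 - 70*(85 + 82)) - 1664 = (-10029 - 70*167) - 1664 = (-10029 - 11690) - 1664 = -21719 - 1664 = -23383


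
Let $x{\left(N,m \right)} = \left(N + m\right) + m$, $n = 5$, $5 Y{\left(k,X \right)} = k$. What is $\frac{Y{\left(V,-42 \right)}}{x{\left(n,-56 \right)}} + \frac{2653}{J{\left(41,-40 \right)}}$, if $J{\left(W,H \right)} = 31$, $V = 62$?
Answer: $\frac{1417433}{16585} \approx 85.465$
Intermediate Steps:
$Y{\left(k,X \right)} = \frac{k}{5}$
$x{\left(N,m \right)} = N + 2 m$
$\frac{Y{\left(V,-42 \right)}}{x{\left(n,-56 \right)}} + \frac{2653}{J{\left(41,-40 \right)}} = \frac{\frac{1}{5} \cdot 62}{5 + 2 \left(-56\right)} + \frac{2653}{31} = \frac{62}{5 \left(5 - 112\right)} + 2653 \cdot \frac{1}{31} = \frac{62}{5 \left(-107\right)} + \frac{2653}{31} = \frac{62}{5} \left(- \frac{1}{107}\right) + \frac{2653}{31} = - \frac{62}{535} + \frac{2653}{31} = \frac{1417433}{16585}$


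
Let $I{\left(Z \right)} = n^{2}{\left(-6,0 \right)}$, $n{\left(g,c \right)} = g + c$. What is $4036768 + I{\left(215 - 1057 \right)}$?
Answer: $4036804$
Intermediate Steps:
$n{\left(g,c \right)} = c + g$
$I{\left(Z \right)} = 36$ ($I{\left(Z \right)} = \left(0 - 6\right)^{2} = \left(-6\right)^{2} = 36$)
$4036768 + I{\left(215 - 1057 \right)} = 4036768 + 36 = 4036804$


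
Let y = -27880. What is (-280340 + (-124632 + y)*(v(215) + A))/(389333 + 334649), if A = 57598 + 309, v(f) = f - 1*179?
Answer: -4418641578/361991 ≈ -12207.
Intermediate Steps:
v(f) = -179 + f (v(f) = f - 179 = -179 + f)
A = 57907
(-280340 + (-124632 + y)*(v(215) + A))/(389333 + 334649) = (-280340 + (-124632 - 27880)*((-179 + 215) + 57907))/(389333 + 334649) = (-280340 - 152512*(36 + 57907))/723982 = (-280340 - 152512*57943)*(1/723982) = (-280340 - 8837002816)*(1/723982) = -8837283156*1/723982 = -4418641578/361991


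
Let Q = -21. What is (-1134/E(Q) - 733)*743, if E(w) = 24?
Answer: -2318903/4 ≈ -5.7973e+5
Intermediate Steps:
(-1134/E(Q) - 733)*743 = (-1134/24 - 733)*743 = (-1134*1/24 - 733)*743 = (-189/4 - 733)*743 = -3121/4*743 = -2318903/4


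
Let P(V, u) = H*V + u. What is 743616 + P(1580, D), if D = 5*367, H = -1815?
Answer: -2122249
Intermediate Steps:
D = 1835
P(V, u) = u - 1815*V (P(V, u) = -1815*V + u = u - 1815*V)
743616 + P(1580, D) = 743616 + (1835 - 1815*1580) = 743616 + (1835 - 2867700) = 743616 - 2865865 = -2122249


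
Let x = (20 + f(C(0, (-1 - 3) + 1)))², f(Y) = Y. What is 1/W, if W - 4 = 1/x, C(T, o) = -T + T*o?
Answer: 400/1601 ≈ 0.24984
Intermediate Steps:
x = 400 (x = (20 + 0*(-1 + ((-1 - 3) + 1)))² = (20 + 0*(-1 + (-4 + 1)))² = (20 + 0*(-1 - 3))² = (20 + 0*(-4))² = (20 + 0)² = 20² = 400)
W = 1601/400 (W = 4 + 1/400 = 1601/400 ≈ 4.0025)
1/W = 1/(1601/400) = 400/1601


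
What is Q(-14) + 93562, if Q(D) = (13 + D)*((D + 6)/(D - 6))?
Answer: 467808/5 ≈ 93562.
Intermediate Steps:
Q(D) = (6 + D)*(13 + D)/(-6 + D) (Q(D) = (13 + D)*((6 + D)/(-6 + D)) = (6 + D)*(13 + D)/(-6 + D))
Q(-14) + 93562 = (78 + (-14)² + 19*(-14))/(-6 - 14) + 93562 = (78 + 196 - 266)/(-20) + 93562 = -1/20*8 + 93562 = -⅖ + 93562 = 467808/5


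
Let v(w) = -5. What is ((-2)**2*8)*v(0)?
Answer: -160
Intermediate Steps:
((-2)**2*8)*v(0) = ((-2)**2*8)*(-5) = (4*8)*(-5) = 32*(-5) = -160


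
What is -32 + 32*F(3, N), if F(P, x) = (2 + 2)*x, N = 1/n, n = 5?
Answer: -32/5 ≈ -6.4000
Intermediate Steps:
N = 1/5 ≈ 0.20000
F(P, x) = 4*x
-32 + 32*F(3, N) = -32 + 32*(4*(1/5)) = -32 + 32*(4/5) = -32 + 128/5 = -32/5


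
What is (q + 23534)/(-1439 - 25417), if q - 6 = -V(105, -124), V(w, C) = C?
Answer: -986/1119 ≈ -0.88114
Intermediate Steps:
q = 130 (q = 6 - 1*(-124) = 6 + 124 = 130)
(q + 23534)/(-1439 - 25417) = (130 + 23534)/(-1439 - 25417) = 23664/(-26856) = 23664*(-1/26856) = -986/1119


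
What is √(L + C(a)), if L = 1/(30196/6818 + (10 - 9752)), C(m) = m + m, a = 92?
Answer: √50688901363079795/16597690 ≈ 13.565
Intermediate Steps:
C(m) = 2*m
L = -3409/33195380 (L = 1/(30196*(1/6818) - 9742) = 1/(15098/3409 - 9742) = 1/(-33195380/3409) = -3409/33195380 ≈ -0.00010269)
√(L + C(a)) = √(-3409/33195380 + 2*92) = √(-3409/33195380 + 184) = √(6107946511/33195380) = √50688901363079795/16597690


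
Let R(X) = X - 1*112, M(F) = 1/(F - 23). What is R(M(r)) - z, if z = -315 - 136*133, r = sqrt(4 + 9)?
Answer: 9438133/516 - sqrt(13)/516 ≈ 18291.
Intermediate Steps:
r = sqrt(13) ≈ 3.6056
M(F) = 1/(-23 + F)
R(X) = -112 + X (R(X) = X - 112 = -112 + X)
z = -18403 (z = -315 - 18088 = -18403)
R(M(r)) - z = (-112 + 1/(-23 + sqrt(13))) - 1*(-18403) = (-112 + 1/(-23 + sqrt(13))) + 18403 = 18291 + 1/(-23 + sqrt(13))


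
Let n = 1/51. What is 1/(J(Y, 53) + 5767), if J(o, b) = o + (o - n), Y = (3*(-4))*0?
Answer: 51/294116 ≈ 0.00017340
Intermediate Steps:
Y = 0 (Y = -12*0 = 0)
n = 1/51 ≈ 0.019608
J(o, b) = -1/51 + 2*o (J(o, b) = o + (o - 1*1/51) = o + (o - 1/51) = o + (-1/51 + o) = -1/51 + 2*o)
1/(J(Y, 53) + 5767) = 1/((-1/51 + 2*0) + 5767) = 1/((-1/51 + 0) + 5767) = 1/(-1/51 + 5767) = 1/(294116/51) = 51/294116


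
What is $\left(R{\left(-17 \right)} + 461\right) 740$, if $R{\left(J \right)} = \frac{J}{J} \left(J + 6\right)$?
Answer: $333000$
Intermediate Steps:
$R{\left(J \right)} = 6 + J$ ($R{\left(J \right)} = 1 \left(6 + J\right) = 6 + J$)
$\left(R{\left(-17 \right)} + 461\right) 740 = \left(\left(6 - 17\right) + 461\right) 740 = \left(-11 + 461\right) 740 = 450 \cdot 740 = 333000$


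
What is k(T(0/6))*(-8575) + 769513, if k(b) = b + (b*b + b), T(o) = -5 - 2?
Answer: 469388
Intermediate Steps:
T(o) = -7
k(b) = b**2 + 2*b (k(b) = b + (b**2 + b) = b + (b + b**2) = b**2 + 2*b)
k(T(0/6))*(-8575) + 769513 = -7*(2 - 7)*(-8575) + 769513 = -7*(-5)*(-8575) + 769513 = 35*(-8575) + 769513 = -300125 + 769513 = 469388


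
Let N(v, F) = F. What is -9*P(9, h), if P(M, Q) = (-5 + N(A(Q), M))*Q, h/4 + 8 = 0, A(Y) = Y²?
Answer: 1152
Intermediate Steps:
h = -32 (h = -32 + 4*0 = -32 + 0 = -32)
P(M, Q) = Q*(-5 + M) (P(M, Q) = (-5 + M)*Q = Q*(-5 + M))
-9*P(9, h) = -(-288)*(-5 + 9) = -(-288)*4 = -9*(-128) = 1152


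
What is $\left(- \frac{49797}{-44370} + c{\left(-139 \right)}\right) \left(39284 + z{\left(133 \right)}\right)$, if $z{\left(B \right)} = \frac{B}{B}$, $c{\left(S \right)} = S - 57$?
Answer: $- \frac{7548589179}{986} \approx -7.6558 \cdot 10^{6}$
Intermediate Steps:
$c{\left(S \right)} = -57 + S$
$z{\left(B \right)} = 1$
$\left(- \frac{49797}{-44370} + c{\left(-139 \right)}\right) \left(39284 + z{\left(133 \right)}\right) = \left(- \frac{49797}{-44370} - 196\right) \left(39284 + 1\right) = \left(\left(-49797\right) \left(- \frac{1}{44370}\right) - 196\right) 39285 = \left(\frac{5533}{4930} - 196\right) 39285 = \left(- \frac{960747}{4930}\right) 39285 = - \frac{7548589179}{986}$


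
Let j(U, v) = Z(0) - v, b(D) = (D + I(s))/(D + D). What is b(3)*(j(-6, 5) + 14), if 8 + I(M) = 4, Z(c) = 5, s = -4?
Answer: -7/3 ≈ -2.3333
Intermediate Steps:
I(M) = -4 (I(M) = -8 + 4 = -4)
b(D) = (-4 + D)/(2*D) (b(D) = (D - 4)/(D + D) = (-4 + D)/((2*D)) = (-4 + D)*(1/(2*D)) = (-4 + D)/(2*D))
j(U, v) = 5 - v
b(3)*(j(-6, 5) + 14) = ((1/2)*(-4 + 3)/3)*((5 - 1*5) + 14) = ((1/2)*(1/3)*(-1))*((5 - 5) + 14) = -(0 + 14)/6 = -1/6*14 = -7/3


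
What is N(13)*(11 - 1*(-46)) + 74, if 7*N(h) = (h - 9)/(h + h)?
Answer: 6848/91 ≈ 75.253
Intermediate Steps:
N(h) = (-9 + h)/(14*h) (N(h) = ((h - 9)/(h + h))/7 = ((-9 + h)/((2*h)))/7 = ((-9 + h)*(1/(2*h)))/7 = ((-9 + h)/(2*h))/7 = (-9 + h)/(14*h))
N(13)*(11 - 1*(-46)) + 74 = ((1/14)*(-9 + 13)/13)*(11 - 1*(-46)) + 74 = ((1/14)*(1/13)*4)*(11 + 46) + 74 = (2/91)*57 + 74 = 114/91 + 74 = 6848/91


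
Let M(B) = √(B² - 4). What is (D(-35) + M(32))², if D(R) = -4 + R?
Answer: 2541 - 156*√255 ≈ 49.880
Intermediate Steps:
M(B) = √(-4 + B²)
(D(-35) + M(32))² = ((-4 - 35) + √(-4 + 32²))² = (-39 + √(-4 + 1024))² = (-39 + √1020)² = (-39 + 2*√255)²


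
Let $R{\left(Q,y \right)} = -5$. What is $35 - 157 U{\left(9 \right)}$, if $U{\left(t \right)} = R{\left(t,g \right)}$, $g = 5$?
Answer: $820$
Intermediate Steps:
$U{\left(t \right)} = -5$
$35 - 157 U{\left(9 \right)} = 35 - -785 = 35 + 785 = 820$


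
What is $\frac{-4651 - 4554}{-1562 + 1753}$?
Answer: $- \frac{9205}{191} \approx -48.194$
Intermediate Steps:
$\frac{-4651 - 4554}{-1562 + 1753} = - \frac{9205}{191}$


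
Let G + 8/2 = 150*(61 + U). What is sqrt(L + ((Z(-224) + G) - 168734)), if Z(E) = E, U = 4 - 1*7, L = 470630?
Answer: 4*sqrt(19398) ≈ 557.11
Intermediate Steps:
U = -3 (U = 4 - 7 = -3)
G = 8696 (G = -4 + 150*(61 - 3) = -4 + 150*58 = -4 + 8700 = 8696)
sqrt(L + ((Z(-224) + G) - 168734)) = sqrt(470630 + ((-224 + 8696) - 168734)) = sqrt(470630 + (8472 - 168734)) = sqrt(470630 - 160262) = sqrt(310368) = 4*sqrt(19398)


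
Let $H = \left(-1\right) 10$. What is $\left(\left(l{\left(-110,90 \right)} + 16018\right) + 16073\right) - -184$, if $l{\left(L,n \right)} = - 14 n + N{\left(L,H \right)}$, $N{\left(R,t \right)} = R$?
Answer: $30905$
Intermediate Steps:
$H = -10$
$l{\left(L,n \right)} = L - 14 n$ ($l{\left(L,n \right)} = - 14 n + L = L - 14 n$)
$\left(\left(l{\left(-110,90 \right)} + 16018\right) + 16073\right) - -184 = \left(\left(\left(-110 - 1260\right) + 16018\right) + 16073\right) - -184 = \left(\left(\left(-110 - 1260\right) + 16018\right) + 16073\right) + 184 = \left(\left(-1370 + 16018\right) + 16073\right) + 184 = \left(14648 + 16073\right) + 184 = 30721 + 184 = 30905$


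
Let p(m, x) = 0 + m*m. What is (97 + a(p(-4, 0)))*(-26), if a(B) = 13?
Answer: -2860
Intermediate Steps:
p(m, x) = m² (p(m, x) = 0 + m² = m²)
(97 + a(p(-4, 0)))*(-26) = (97 + 13)*(-26) = 110*(-26) = -2860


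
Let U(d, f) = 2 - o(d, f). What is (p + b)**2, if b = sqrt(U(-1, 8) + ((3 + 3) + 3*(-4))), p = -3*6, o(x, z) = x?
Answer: (18 - I*sqrt(3))**2 ≈ 321.0 - 62.354*I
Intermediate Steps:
p = -18
U(d, f) = 2 - d
b = I*sqrt(3) (b = sqrt((2 - 1*(-1)) + ((3 + 3) + 3*(-4))) = sqrt((2 + 1) + (6 - 12)) = sqrt(3 - 6) = sqrt(-3) = I*sqrt(3) ≈ 1.732*I)
(p + b)**2 = (-18 + I*sqrt(3))**2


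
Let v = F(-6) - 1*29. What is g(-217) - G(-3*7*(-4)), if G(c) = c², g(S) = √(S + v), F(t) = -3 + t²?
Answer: -7056 + I*√213 ≈ -7056.0 + 14.595*I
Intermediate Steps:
v = 4 (v = (-3 + (-6)²) - 1*29 = (-3 + 36) - 29 = 33 - 29 = 4)
g(S) = √(4 + S) (g(S) = √(S + 4) = √(4 + S))
g(-217) - G(-3*7*(-4)) = √(4 - 217) - (-3*7*(-4))² = √(-213) - (-21*(-4))² = I*√213 - 1*84² = I*√213 - 1*7056 = I*√213 - 7056 = -7056 + I*√213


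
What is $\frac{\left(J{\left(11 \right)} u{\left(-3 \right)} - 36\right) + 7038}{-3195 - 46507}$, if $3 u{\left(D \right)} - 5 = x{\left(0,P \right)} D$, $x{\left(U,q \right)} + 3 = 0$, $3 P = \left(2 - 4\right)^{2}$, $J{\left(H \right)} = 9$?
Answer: $- \frac{3522}{24851} \approx -0.14172$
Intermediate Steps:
$P = \frac{4}{3}$ ($P = \frac{\left(2 - 4\right)^{2}}{3} = \frac{\left(-2\right)^{2}}{3} = \frac{1}{3} \cdot 4 = \frac{4}{3} \approx 1.3333$)
$x{\left(U,q \right)} = -3$ ($x{\left(U,q \right)} = -3 + 0 = -3$)
$u{\left(D \right)} = \frac{5}{3} - D$ ($u{\left(D \right)} = \frac{5}{3} + \frac{\left(-3\right) D}{3} = \frac{5}{3} - D$)
$\frac{\left(J{\left(11 \right)} u{\left(-3 \right)} - 36\right) + 7038}{-3195 - 46507} = \frac{\left(9 \left(\frac{5}{3} - -3\right) - 36\right) + 7038}{-3195 - 46507} = \frac{\left(9 \left(\frac{5}{3} + 3\right) - 36\right) + 7038}{-49702} = \left(\left(9 \cdot \frac{14}{3} - 36\right) + 7038\right) \left(- \frac{1}{49702}\right) = \left(\left(42 - 36\right) + 7038\right) \left(- \frac{1}{49702}\right) = \left(6 + 7038\right) \left(- \frac{1}{49702}\right) = 7044 \left(- \frac{1}{49702}\right) = - \frac{3522}{24851}$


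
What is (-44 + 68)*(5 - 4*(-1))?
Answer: 216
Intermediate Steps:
(-44 + 68)*(5 - 4*(-1)) = 24*(5 + 4) = 24*9 = 216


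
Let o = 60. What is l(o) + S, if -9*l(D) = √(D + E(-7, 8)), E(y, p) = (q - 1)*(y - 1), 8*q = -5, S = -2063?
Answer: -2063 - √73/9 ≈ -2063.9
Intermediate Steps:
q = -5/8 (q = (⅛)*(-5) = -5/8 ≈ -0.62500)
E(y, p) = 13/8 - 13*y/8 (E(y, p) = (-5/8 - 1)*(y - 1) = -13*(-1 + y)/8 = 13/8 - 13*y/8)
l(D) = -√(13 + D)/9 (l(D) = -√(D + (13/8 - 13/8*(-7)))/9 = -√(D + (13/8 + 91/8))/9 = -√(D + 13)/9 = -√(13 + D)/9)
l(o) + S = -√(13 + 60)/9 - 2063 = -√73/9 - 2063 = -2063 - √73/9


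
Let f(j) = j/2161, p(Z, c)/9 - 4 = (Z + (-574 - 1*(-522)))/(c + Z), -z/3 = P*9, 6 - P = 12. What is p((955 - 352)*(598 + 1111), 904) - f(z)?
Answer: 100115822529/2228922391 ≈ 44.917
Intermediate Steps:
P = -6 (P = 6 - 1*12 = 6 - 12 = -6)
z = 162 (z = -(-18)*9 = -3*(-54) = 162)
p(Z, c) = 36 + 9*(-52 + Z)/(Z + c) (p(Z, c) = 36 + 9*((Z + (-574 - 1*(-522)))/(c + Z)) = 36 + 9*((Z + (-574 + 522))/(Z + c)) = 36 + 9*((Z - 52)/(Z + c)) = 36 + 9*((-52 + Z)/(Z + c)) = 36 + 9*(-52 + Z)/(Z + c))
f(j) = j/2161 (f(j) = j*(1/2161) = j/2161)
p((955 - 352)*(598 + 1111), 904) - f(z) = 9*(-52 + 4*904 + 5*((955 - 352)*(598 + 1111)))/((955 - 352)*(598 + 1111) + 904) - 162/2161 = 9*(-52 + 3616 + 5*(603*1709))/(603*1709 + 904) - 1*162/2161 = 9*(-52 + 3616 + 5*1030527)/(1030527 + 904) - 162/2161 = 9*(-52 + 3616 + 5152635)/1031431 - 162/2161 = 9*(1/1031431)*5156199 - 162/2161 = 46405791/1031431 - 162/2161 = 100115822529/2228922391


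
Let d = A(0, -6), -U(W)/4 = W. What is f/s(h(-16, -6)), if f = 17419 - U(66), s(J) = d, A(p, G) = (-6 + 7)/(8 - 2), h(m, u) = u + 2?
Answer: 106098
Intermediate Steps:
U(W) = -4*W
h(m, u) = 2 + u
A(p, G) = 1/6
d = 1/6 ≈ 0.16667
s(J) = 1/6
f = 17683 (f = 17419 - (-4)*66 = 17419 - 1*(-264) = 17419 + 264 = 17683)
f/s(h(-16, -6)) = 17683/(1/6) = 17683*6 = 106098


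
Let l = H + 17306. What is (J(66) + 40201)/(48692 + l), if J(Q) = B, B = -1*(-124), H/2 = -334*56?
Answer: 8065/5718 ≈ 1.4105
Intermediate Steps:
H = -37408 (H = 2*(-334*56) = 2*(-18704) = -37408)
B = 124
J(Q) = 124
l = -20102 (l = -37408 + 17306 = -20102)
(J(66) + 40201)/(48692 + l) = (124 + 40201)/(48692 - 20102) = 40325/28590 = 40325*(1/28590) = 8065/5718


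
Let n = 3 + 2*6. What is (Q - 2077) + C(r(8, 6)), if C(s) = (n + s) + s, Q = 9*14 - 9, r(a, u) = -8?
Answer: -1961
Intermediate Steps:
n = 15 (n = 3 + 12 = 15)
Q = 117 (Q = 126 - 9 = 117)
C(s) = 15 + 2*s (C(s) = (15 + s) + s = 15 + 2*s)
(Q - 2077) + C(r(8, 6)) = (117 - 2077) + (15 + 2*(-8)) = -1960 + (15 - 16) = -1960 - 1 = -1961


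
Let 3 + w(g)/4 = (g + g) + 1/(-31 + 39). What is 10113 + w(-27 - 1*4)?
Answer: 19707/2 ≈ 9853.5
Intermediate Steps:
w(g) = -23/2 + 8*g (w(g) = -12 + 4*((g + g) + 1/(-31 + 39)) = -12 + 4*(2*g + 1/8) = -12 + 4*(2*g + ⅛) = -12 + 4*(⅛ + 2*g) = -12 + (½ + 8*g) = -23/2 + 8*g)
10113 + w(-27 - 1*4) = 10113 + (-23/2 + 8*(-27 - 1*4)) = 10113 + (-23/2 + 8*(-27 - 4)) = 10113 + (-23/2 + 8*(-31)) = 10113 + (-23/2 - 248) = 10113 - 519/2 = 19707/2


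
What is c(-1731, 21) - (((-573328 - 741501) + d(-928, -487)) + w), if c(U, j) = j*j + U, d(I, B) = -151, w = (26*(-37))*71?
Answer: 1381992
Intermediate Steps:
w = -68302 (w = -962*71 = -68302)
c(U, j) = U + j² (c(U, j) = j² + U = U + j²)
c(-1731, 21) - (((-573328 - 741501) + d(-928, -487)) + w) = (-1731 + 21²) - (((-573328 - 741501) - 151) - 68302) = (-1731 + 441) - ((-1314829 - 151) - 68302) = -1290 - (-1314980 - 68302) = -1290 - 1*(-1383282) = -1290 + 1383282 = 1381992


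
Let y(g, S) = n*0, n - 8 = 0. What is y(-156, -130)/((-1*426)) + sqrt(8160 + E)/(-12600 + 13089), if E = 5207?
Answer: sqrt(13367)/489 ≈ 0.23643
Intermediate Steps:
n = 8 (n = 8 + 0 = 8)
y(g, S) = 0 (y(g, S) = 8*0 = 0)
y(-156, -130)/((-1*426)) + sqrt(8160 + E)/(-12600 + 13089) = 0/((-1*426)) + sqrt(8160 + 5207)/(-12600 + 13089) = 0/(-426) + sqrt(13367)/489 = 0*(-1/426) + sqrt(13367)*(1/489) = 0 + sqrt(13367)/489 = sqrt(13367)/489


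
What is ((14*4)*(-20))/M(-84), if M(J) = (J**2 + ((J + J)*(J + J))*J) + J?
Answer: 40/84423 ≈ 0.00047380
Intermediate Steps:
M(J) = J + J**2 + 4*J**3 (M(J) = (J**2 + ((2*J)*(2*J))*J) + J = (J**2 + (4*J**2)*J) + J = (J**2 + 4*J**3) + J = J + J**2 + 4*J**3)
((14*4)*(-20))/M(-84) = ((14*4)*(-20))/((-84*(1 - 84 + 4*(-84)**2))) = (56*(-20))/((-84*(1 - 84 + 4*7056))) = -1120*(-1/(84*(1 - 84 + 28224))) = -1120/((-84*28141)) = -1120/(-2363844) = -1120*(-1/2363844) = 40/84423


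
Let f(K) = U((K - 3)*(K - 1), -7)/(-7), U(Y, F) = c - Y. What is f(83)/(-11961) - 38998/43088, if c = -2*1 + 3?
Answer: -253414267/257687784 ≈ -0.98342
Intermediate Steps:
c = 1 (c = -2 + 3 = 1)
U(Y, F) = 1 - Y
f(K) = -⅐ + (-1 + K)*(-3 + K)/7 (f(K) = (1 - (K - 3)*(K - 1))/(-7) = (1 - (-3 + K)*(-1 + K))*(-⅐) = (1 - (-1 + K)*(-3 + K))*(-⅐) = -⅐ + (-1 + K)*(-3 + K)/7)
f(83)/(-11961) - 38998/43088 = (2/7 - 4/7*83 + (⅐)*83²)/(-11961) - 38998/43088 = (2/7 - 332/7 + (⅐)*6889)*(-1/11961) - 38998*1/43088 = (2/7 - 332/7 + 6889/7)*(-1/11961) - 19499/21544 = 937*(-1/11961) - 19499/21544 = -937/11961 - 19499/21544 = -253414267/257687784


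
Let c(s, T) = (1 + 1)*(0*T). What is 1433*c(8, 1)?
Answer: 0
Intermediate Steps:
c(s, T) = 0 (c(s, T) = 2*0 = 0)
1433*c(8, 1) = 1433*0 = 0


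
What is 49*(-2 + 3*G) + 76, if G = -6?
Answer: -904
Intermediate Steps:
49*(-2 + 3*G) + 76 = 49*(-2 + 3*(-6)) + 76 = 49*(-2 - 18) + 76 = 49*(-20) + 76 = -980 + 76 = -904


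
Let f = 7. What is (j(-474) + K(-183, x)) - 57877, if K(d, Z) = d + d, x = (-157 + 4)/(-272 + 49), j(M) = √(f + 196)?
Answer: -58243 + √203 ≈ -58229.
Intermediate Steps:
j(M) = √203 (j(M) = √(7 + 196) = √203)
x = 153/223 (x = -153/(-223) = -153*(-1/223) = 153/223 ≈ 0.68610)
K(d, Z) = 2*d
(j(-474) + K(-183, x)) - 57877 = (√203 + 2*(-183)) - 57877 = (√203 - 366) - 57877 = (-366 + √203) - 57877 = -58243 + √203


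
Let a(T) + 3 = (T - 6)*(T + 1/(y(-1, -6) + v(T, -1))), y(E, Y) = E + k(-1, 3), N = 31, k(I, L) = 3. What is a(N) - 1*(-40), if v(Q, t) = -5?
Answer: 2411/3 ≈ 803.67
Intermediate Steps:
y(E, Y) = 3 + E (y(E, Y) = E + 3 = 3 + E)
a(T) = -3 + (-6 + T)*(-⅓ + T) (a(T) = -3 + (T - 6)*(T + 1/((3 - 1) - 5)) = -3 + (-6 + T)*(T + 1/(2 - 5)) = -3 + (-6 + T)*(T + 1/(-3)) = -3 + (-6 + T)*(T - ⅓) = -3 + (-6 + T)*(-⅓ + T))
a(N) - 1*(-40) = (-1 + 31² - 19/3*31) - 1*(-40) = (-1 + 961 - 589/3) + 40 = 2291/3 + 40 = 2411/3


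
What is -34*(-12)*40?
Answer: 16320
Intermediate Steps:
-34*(-12)*40 = 408*40 = 16320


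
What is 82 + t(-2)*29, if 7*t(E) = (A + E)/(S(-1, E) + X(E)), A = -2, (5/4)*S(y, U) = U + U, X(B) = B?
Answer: 7752/91 ≈ 85.187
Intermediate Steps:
S(y, U) = 8*U/5 (S(y, U) = 4*(U + U)/5 = 4*(2*U)/5 = 8*U/5)
t(E) = 5*(-2 + E)/(91*E) (t(E) = ((-2 + E)/(8*E/5 + E))/7 = ((-2 + E)/((13*E/5)))/7 = ((-2 + E)*(5/(13*E)))/7 = (5*(-2 + E)/(13*E))/7 = 5*(-2 + E)/(91*E))
82 + t(-2)*29 = 82 + ((5/91)*(-2 - 2)/(-2))*29 = 82 + ((5/91)*(-1/2)*(-4))*29 = 82 + (10/91)*29 = 82 + 290/91 = 7752/91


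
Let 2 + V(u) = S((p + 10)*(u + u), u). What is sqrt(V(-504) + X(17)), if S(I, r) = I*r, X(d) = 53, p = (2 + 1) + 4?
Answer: sqrt(8636595) ≈ 2938.8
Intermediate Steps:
p = 7 (p = 3 + 4 = 7)
V(u) = -2 + 34*u**2 (V(u) = -2 + ((7 + 10)*(u + u))*u = -2 + (17*(2*u))*u = -2 + (34*u)*u = -2 + 34*u**2)
sqrt(V(-504) + X(17)) = sqrt((-2 + 34*(-504)**2) + 53) = sqrt((-2 + 34*254016) + 53) = sqrt((-2 + 8636544) + 53) = sqrt(8636542 + 53) = sqrt(8636595)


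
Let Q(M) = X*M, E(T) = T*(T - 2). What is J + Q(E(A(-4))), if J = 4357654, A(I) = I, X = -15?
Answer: 4357294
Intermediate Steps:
E(T) = T*(-2 + T)
Q(M) = -15*M
J + Q(E(A(-4))) = 4357654 - (-60)*(-2 - 4) = 4357654 - (-60)*(-6) = 4357654 - 15*24 = 4357654 - 360 = 4357294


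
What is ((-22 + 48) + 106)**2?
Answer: 17424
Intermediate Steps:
((-22 + 48) + 106)**2 = (26 + 106)**2 = 132**2 = 17424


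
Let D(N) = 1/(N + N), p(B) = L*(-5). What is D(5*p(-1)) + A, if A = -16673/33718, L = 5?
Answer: -1050492/2107375 ≈ -0.49848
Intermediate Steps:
p(B) = -25 (p(B) = 5*(-5) = -25)
A = -16673/33718 (A = -16673*1/33718 = -16673/33718 ≈ -0.49448)
D(N) = 1/(2*N)
D(5*p(-1)) + A = 1/(2*((5*(-25)))) - 16673/33718 = (1/2)/(-125) - 16673/33718 = (1/2)*(-1/125) - 16673/33718 = -1/250 - 16673/33718 = -1050492/2107375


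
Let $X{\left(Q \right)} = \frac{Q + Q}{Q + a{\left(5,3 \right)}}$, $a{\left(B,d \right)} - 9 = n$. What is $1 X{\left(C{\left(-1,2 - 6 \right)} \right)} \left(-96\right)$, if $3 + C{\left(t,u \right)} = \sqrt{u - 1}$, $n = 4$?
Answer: $\frac{320}{7} - \frac{832 i \sqrt{5}}{35} \approx 45.714 - 53.155 i$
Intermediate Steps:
$a{\left(B,d \right)} = 13$ ($a{\left(B,d \right)} = 9 + 4 = 13$)
$C{\left(t,u \right)} = -3 + \sqrt{-1 + u}$ ($C{\left(t,u \right)} = -3 + \sqrt{u - 1} = -3 + \sqrt{-1 + u}$)
$X{\left(Q \right)} = \frac{2 Q}{13 + Q}$ ($X{\left(Q \right)} = \frac{Q + Q}{Q + 13} = \frac{2 Q}{13 + Q}$)
$1 X{\left(C{\left(-1,2 - 6 \right)} \right)} \left(-96\right) = 1 \frac{2 \left(-3 + \sqrt{-1 + \left(2 - 6\right)}\right)}{13 - \left(3 - \sqrt{-1 + \left(2 - 6\right)}\right)} \left(-96\right) = 1 \frac{2 \left(-3 + \sqrt{-1 - 4}\right)}{13 - \left(3 - \sqrt{-1 - 4}\right)} \left(-96\right) = 1 \frac{2 \left(-3 + \sqrt{-5}\right)}{13 - \left(3 - \sqrt{-5}\right)} \left(-96\right) = 1 \frac{2 \left(-3 + i \sqrt{5}\right)}{13 - \left(3 - i \sqrt{5}\right)} \left(-96\right) = 1 \frac{2 \left(-3 + i \sqrt{5}\right)}{10 + i \sqrt{5}} \left(-96\right) = \frac{2 \left(-3 + i \sqrt{5}\right)}{10 + i \sqrt{5}} \left(-96\right) = - \frac{192 \left(-3 + i \sqrt{5}\right)}{10 + i \sqrt{5}}$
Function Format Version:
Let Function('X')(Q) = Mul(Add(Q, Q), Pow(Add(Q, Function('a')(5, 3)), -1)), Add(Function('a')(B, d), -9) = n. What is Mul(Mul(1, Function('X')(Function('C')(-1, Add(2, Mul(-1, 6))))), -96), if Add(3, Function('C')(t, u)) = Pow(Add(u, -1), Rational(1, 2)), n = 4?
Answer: Add(Rational(320, 7), Mul(Rational(-832, 35), I, Pow(5, Rational(1, 2)))) ≈ Add(45.714, Mul(-53.155, I))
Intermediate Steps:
Function('a')(B, d) = 13 (Function('a')(B, d) = Add(9, 4) = 13)
Function('C')(t, u) = Add(-3, Pow(Add(-1, u), Rational(1, 2))) (Function('C')(t, u) = Add(-3, Pow(Add(u, -1), Rational(1, 2))) = Add(-3, Pow(Add(-1, u), Rational(1, 2))))
Function('X')(Q) = Mul(2, Q, Pow(Add(13, Q), -1)) (Function('X')(Q) = Mul(Add(Q, Q), Pow(Add(Q, 13), -1)) = Mul(Mul(2, Q), Pow(Add(13, Q), -1)) = Mul(2, Q, Pow(Add(13, Q), -1)))
Mul(Mul(1, Function('X')(Function('C')(-1, Add(2, Mul(-1, 6))))), -96) = Mul(Mul(1, Mul(2, Add(-3, Pow(Add(-1, Add(2, Mul(-1, 6))), Rational(1, 2))), Pow(Add(13, Add(-3, Pow(Add(-1, Add(2, Mul(-1, 6))), Rational(1, 2)))), -1))), -96) = Mul(Mul(1, Mul(2, Add(-3, Pow(Add(-1, Add(2, -6)), Rational(1, 2))), Pow(Add(13, Add(-3, Pow(Add(-1, Add(2, -6)), Rational(1, 2)))), -1))), -96) = Mul(Mul(1, Mul(2, Add(-3, Pow(Add(-1, -4), Rational(1, 2))), Pow(Add(13, Add(-3, Pow(Add(-1, -4), Rational(1, 2)))), -1))), -96) = Mul(Mul(1, Mul(2, Add(-3, Pow(-5, Rational(1, 2))), Pow(Add(13, Add(-3, Pow(-5, Rational(1, 2)))), -1))), -96) = Mul(Mul(1, Mul(2, Add(-3, Mul(I, Pow(5, Rational(1, 2)))), Pow(Add(13, Add(-3, Mul(I, Pow(5, Rational(1, 2))))), -1))), -96) = Mul(Mul(1, Mul(2, Add(-3, Mul(I, Pow(5, Rational(1, 2)))), Pow(Add(10, Mul(I, Pow(5, Rational(1, 2)))), -1))), -96) = Mul(Mul(1, Mul(2, Pow(Add(10, Mul(I, Pow(5, Rational(1, 2)))), -1), Add(-3, Mul(I, Pow(5, Rational(1, 2)))))), -96) = Mul(Mul(2, Pow(Add(10, Mul(I, Pow(5, Rational(1, 2)))), -1), Add(-3, Mul(I, Pow(5, Rational(1, 2))))), -96) = Mul(-192, Pow(Add(10, Mul(I, Pow(5, Rational(1, 2)))), -1), Add(-3, Mul(I, Pow(5, Rational(1, 2)))))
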